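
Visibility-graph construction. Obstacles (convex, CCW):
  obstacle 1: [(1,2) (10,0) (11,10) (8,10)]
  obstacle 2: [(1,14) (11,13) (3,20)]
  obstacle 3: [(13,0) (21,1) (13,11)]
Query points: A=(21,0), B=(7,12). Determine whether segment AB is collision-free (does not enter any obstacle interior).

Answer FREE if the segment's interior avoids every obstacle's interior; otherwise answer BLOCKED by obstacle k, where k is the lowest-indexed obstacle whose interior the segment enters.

Obstacle 1 [(1,2) (10,0) (11,10) (8,10)]:
  edge (1,2)–(10,0): clear
  edge (10,0)–(11,10): crosses AB
  edge (11,10)–(8,10): crosses AB
  edge (8,10)–(1,2): clear
  → BLOCKED
Obstacle 2 [(1,14) (11,13) (3,20)]:
  edge (1,14)–(11,13): clear
  edge (11,13)–(3,20): clear
  edge (3,20)–(1,14): clear
  midpoint (14,6) outside
  → clear
Obstacle 3 [(13,0) (21,1) (13,11)]:
  edge (13,0)–(21,1): crosses AB
  edge (21,1)–(13,11): clear
  edge (13,11)–(13,0): crosses AB
  → BLOCKED

BLOCKED by obstacle 1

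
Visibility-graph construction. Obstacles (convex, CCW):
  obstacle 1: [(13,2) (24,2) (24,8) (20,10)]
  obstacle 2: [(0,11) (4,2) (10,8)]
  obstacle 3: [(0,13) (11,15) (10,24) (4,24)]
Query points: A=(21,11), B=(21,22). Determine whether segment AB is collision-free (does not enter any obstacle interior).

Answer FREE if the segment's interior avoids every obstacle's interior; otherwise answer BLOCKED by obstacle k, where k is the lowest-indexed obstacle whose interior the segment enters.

FREE

Obstacle 1 [(13,2) (24,2) (24,8) (20,10)]:
  edge (13,2)–(24,2): clear
  edge (24,2)–(24,8): clear
  edge (24,8)–(20,10): clear
  edge (20,10)–(13,2): clear
  midpoint (21,33/2) outside
  → clear
Obstacle 2 [(0,11) (4,2) (10,8)]:
  edge (0,11)–(4,2): clear
  edge (4,2)–(10,8): clear
  edge (10,8)–(0,11): clear
  midpoint (21,33/2) outside
  → clear
Obstacle 3 [(0,13) (11,15) (10,24) (4,24)]:
  edge (0,13)–(11,15): clear
  edge (11,15)–(10,24): clear
  edge (10,24)–(4,24): clear
  edge (4,24)–(0,13): clear
  midpoint (21,33/2) outside
  → clear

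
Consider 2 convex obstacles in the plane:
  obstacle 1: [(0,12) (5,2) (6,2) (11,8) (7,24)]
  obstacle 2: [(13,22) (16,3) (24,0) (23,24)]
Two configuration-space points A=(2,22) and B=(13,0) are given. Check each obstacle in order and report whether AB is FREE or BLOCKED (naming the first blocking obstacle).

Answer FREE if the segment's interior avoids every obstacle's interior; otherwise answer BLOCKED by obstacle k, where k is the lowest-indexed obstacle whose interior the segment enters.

Obstacle 1 [(0,12) (5,2) (6,2) (11,8) (7,24)]:
  edge (0,12)–(5,2): clear
  edge (5,2)–(6,2): clear
  edge (6,2)–(11,8): crosses AB
  edge (11,8)–(7,24): clear
  edge (7,24)–(0,12): crosses AB
  → BLOCKED
Obstacle 2 [(13,22) (16,3) (24,0) (23,24)]:
  edge (13,22)–(16,3): clear
  edge (16,3)–(24,0): clear
  edge (24,0)–(23,24): clear
  edge (23,24)–(13,22): clear
  midpoint (15/2,11) outside
  → clear

BLOCKED by obstacle 1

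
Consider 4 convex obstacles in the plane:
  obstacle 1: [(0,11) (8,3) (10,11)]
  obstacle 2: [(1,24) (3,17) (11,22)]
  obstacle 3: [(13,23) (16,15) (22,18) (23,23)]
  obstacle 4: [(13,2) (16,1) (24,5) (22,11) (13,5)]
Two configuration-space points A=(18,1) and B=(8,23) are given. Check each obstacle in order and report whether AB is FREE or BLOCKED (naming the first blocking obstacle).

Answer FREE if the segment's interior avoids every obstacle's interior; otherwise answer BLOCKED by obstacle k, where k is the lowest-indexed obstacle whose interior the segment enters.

BLOCKED by obstacle 2

Obstacle 1 [(0,11) (8,3) (10,11)]:
  edge (0,11)–(8,3): clear
  edge (8,3)–(10,11): clear
  edge (10,11)–(0,11): clear
  midpoint (13,12) outside
  → clear
Obstacle 2 [(1,24) (3,17) (11,22)]:
  edge (1,24)–(3,17): clear
  edge (3,17)–(11,22): crosses AB
  edge (11,22)–(1,24): crosses AB
  → BLOCKED
Obstacle 3 [(13,23) (16,15) (22,18) (23,23)]:
  edge (13,23)–(16,15): clear
  edge (16,15)–(22,18): clear
  edge (22,18)–(23,23): clear
  edge (23,23)–(13,23): clear
  midpoint (13,12) outside
  → clear
Obstacle 4 [(13,2) (16,1) (24,5) (22,11) (13,5)]:
  edge (13,2)–(16,1): clear
  edge (16,1)–(24,5): crosses AB
  edge (24,5)–(22,11): clear
  edge (22,11)–(13,5): crosses AB
  edge (13,5)–(13,2): clear
  → BLOCKED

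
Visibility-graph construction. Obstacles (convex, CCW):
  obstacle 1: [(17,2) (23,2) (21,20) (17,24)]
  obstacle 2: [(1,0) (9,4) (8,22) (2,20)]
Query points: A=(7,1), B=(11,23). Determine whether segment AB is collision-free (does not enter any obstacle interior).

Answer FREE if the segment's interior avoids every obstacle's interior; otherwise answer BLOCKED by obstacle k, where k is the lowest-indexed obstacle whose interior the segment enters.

BLOCKED by obstacle 2

Obstacle 1 [(17,2) (23,2) (21,20) (17,24)]:
  edge (17,2)–(23,2): clear
  edge (23,2)–(21,20): clear
  edge (21,20)–(17,24): clear
  edge (17,24)–(17,2): clear
  midpoint (9,12) outside
  → clear
Obstacle 2 [(1,0) (9,4) (8,22) (2,20)]:
  edge (1,0)–(9,4): crosses AB
  edge (9,4)–(8,22): crosses AB
  edge (8,22)–(2,20): clear
  edge (2,20)–(1,0): clear
  → BLOCKED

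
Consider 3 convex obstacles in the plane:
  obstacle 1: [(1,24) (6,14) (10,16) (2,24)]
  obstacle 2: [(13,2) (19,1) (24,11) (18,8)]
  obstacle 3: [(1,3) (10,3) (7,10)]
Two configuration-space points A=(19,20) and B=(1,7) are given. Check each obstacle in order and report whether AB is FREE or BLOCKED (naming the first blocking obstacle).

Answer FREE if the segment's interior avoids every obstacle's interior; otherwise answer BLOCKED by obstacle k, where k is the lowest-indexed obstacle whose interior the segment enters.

Obstacle 1 [(1,24) (6,14) (10,16) (2,24)]:
  edge (1,24)–(6,14): clear
  edge (6,14)–(10,16): clear
  edge (10,16)–(2,24): clear
  edge (2,24)–(1,24): clear
  midpoint (10,27/2) outside
  → clear
Obstacle 2 [(13,2) (19,1) (24,11) (18,8)]:
  edge (13,2)–(19,1): clear
  edge (19,1)–(24,11): clear
  edge (24,11)–(18,8): clear
  edge (18,8)–(13,2): clear
  midpoint (10,27/2) outside
  → clear
Obstacle 3 [(1,3) (10,3) (7,10)]:
  edge (1,3)–(10,3): clear
  edge (10,3)–(7,10): clear
  edge (7,10)–(1,3): clear
  midpoint (10,27/2) outside
  → clear

FREE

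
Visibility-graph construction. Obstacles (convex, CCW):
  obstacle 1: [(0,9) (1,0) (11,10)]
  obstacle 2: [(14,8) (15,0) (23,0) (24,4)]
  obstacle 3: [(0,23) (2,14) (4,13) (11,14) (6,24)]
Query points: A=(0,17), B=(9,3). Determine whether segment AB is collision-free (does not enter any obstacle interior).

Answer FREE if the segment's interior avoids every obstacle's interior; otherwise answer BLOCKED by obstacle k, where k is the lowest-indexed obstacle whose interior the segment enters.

BLOCKED by obstacle 1

Obstacle 1 [(0,9) (1,0) (11,10)]:
  edge (0,9)–(1,0): clear
  edge (1,0)–(11,10): crosses AB
  edge (11,10)–(0,9): crosses AB
  → BLOCKED
Obstacle 2 [(14,8) (15,0) (23,0) (24,4)]:
  edge (14,8)–(15,0): clear
  edge (15,0)–(23,0): clear
  edge (23,0)–(24,4): clear
  edge (24,4)–(14,8): clear
  midpoint (9/2,10) outside
  → clear
Obstacle 3 [(0,23) (2,14) (4,13) (11,14) (6,24)]:
  edge (0,23)–(2,14): clear
  edge (2,14)–(4,13): clear
  edge (4,13)–(11,14): clear
  edge (11,14)–(6,24): clear
  edge (6,24)–(0,23): clear
  midpoint (9/2,10) outside
  → clear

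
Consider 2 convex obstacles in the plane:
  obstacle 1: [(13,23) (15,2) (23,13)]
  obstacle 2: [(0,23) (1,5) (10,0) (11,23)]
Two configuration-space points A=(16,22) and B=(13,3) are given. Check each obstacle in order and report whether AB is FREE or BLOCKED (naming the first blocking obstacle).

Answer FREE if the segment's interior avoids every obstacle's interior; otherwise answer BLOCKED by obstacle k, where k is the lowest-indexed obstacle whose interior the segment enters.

Obstacle 1 [(13,23) (15,2) (23,13)]:
  edge (13,23)–(15,2): crosses AB
  edge (15,2)–(23,13): clear
  edge (23,13)–(13,23): crosses AB
  → BLOCKED
Obstacle 2 [(0,23) (1,5) (10,0) (11,23)]:
  edge (0,23)–(1,5): clear
  edge (1,5)–(10,0): clear
  edge (10,0)–(11,23): clear
  edge (11,23)–(0,23): clear
  midpoint (29/2,25/2) outside
  → clear

BLOCKED by obstacle 1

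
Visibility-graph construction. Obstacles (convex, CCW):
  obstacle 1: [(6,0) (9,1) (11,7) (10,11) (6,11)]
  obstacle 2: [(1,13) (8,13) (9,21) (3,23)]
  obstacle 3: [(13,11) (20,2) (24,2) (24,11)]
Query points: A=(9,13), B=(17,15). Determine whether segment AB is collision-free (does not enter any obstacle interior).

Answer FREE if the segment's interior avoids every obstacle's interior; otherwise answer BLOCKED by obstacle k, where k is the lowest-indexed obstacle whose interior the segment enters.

Obstacle 1 [(6,0) (9,1) (11,7) (10,11) (6,11)]:
  edge (6,0)–(9,1): clear
  edge (9,1)–(11,7): clear
  edge (11,7)–(10,11): clear
  edge (10,11)–(6,11): clear
  edge (6,11)–(6,0): clear
  midpoint (13,14) outside
  → clear
Obstacle 2 [(1,13) (8,13) (9,21) (3,23)]:
  edge (1,13)–(8,13): clear
  edge (8,13)–(9,21): clear
  edge (9,21)–(3,23): clear
  edge (3,23)–(1,13): clear
  midpoint (13,14) outside
  → clear
Obstacle 3 [(13,11) (20,2) (24,2) (24,11)]:
  edge (13,11)–(20,2): clear
  edge (20,2)–(24,2): clear
  edge (24,2)–(24,11): clear
  edge (24,11)–(13,11): clear
  midpoint (13,14) outside
  → clear

FREE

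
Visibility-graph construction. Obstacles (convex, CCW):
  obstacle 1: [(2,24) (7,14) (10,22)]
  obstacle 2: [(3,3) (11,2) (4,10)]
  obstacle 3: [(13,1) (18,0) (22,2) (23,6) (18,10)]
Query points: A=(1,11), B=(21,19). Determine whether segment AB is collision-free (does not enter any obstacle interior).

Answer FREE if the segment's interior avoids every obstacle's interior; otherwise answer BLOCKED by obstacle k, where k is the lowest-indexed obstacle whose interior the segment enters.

FREE

Obstacle 1 [(2,24) (7,14) (10,22)]:
  edge (2,24)–(7,14): clear
  edge (7,14)–(10,22): clear
  edge (10,22)–(2,24): clear
  midpoint (11,15) outside
  → clear
Obstacle 2 [(3,3) (11,2) (4,10)]:
  edge (3,3)–(11,2): clear
  edge (11,2)–(4,10): clear
  edge (4,10)–(3,3): clear
  midpoint (11,15) outside
  → clear
Obstacle 3 [(13,1) (18,0) (22,2) (23,6) (18,10)]:
  edge (13,1)–(18,0): clear
  edge (18,0)–(22,2): clear
  edge (22,2)–(23,6): clear
  edge (23,6)–(18,10): clear
  edge (18,10)–(13,1): clear
  midpoint (11,15) outside
  → clear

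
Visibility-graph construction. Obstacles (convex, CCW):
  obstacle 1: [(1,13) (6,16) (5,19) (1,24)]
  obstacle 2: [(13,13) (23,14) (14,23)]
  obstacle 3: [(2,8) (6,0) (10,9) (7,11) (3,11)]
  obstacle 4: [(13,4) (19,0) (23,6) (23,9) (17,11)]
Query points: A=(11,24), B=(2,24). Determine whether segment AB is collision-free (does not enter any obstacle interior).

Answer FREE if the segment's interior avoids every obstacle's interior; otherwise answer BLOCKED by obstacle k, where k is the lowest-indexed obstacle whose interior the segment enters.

Obstacle 1 [(1,13) (6,16) (5,19) (1,24)]:
  edge (1,13)–(6,16): clear
  edge (6,16)–(5,19): clear
  edge (5,19)–(1,24): clear
  edge (1,24)–(1,13): clear
  midpoint (13/2,24) outside
  → clear
Obstacle 2 [(13,13) (23,14) (14,23)]:
  edge (13,13)–(23,14): clear
  edge (23,14)–(14,23): clear
  edge (14,23)–(13,13): clear
  midpoint (13/2,24) outside
  → clear
Obstacle 3 [(2,8) (6,0) (10,9) (7,11) (3,11)]:
  edge (2,8)–(6,0): clear
  edge (6,0)–(10,9): clear
  edge (10,9)–(7,11): clear
  edge (7,11)–(3,11): clear
  edge (3,11)–(2,8): clear
  midpoint (13/2,24) outside
  → clear
Obstacle 4 [(13,4) (19,0) (23,6) (23,9) (17,11)]:
  edge (13,4)–(19,0): clear
  edge (19,0)–(23,6): clear
  edge (23,6)–(23,9): clear
  edge (23,9)–(17,11): clear
  edge (17,11)–(13,4): clear
  midpoint (13/2,24) outside
  → clear

FREE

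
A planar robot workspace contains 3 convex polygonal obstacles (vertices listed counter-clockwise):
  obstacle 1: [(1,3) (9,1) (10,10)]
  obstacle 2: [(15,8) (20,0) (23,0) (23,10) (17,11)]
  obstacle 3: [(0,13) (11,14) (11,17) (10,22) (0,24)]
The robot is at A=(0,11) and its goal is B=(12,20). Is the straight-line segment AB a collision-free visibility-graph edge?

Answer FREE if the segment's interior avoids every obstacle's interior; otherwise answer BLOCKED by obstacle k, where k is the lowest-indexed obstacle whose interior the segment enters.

Obstacle 1 [(1,3) (9,1) (10,10)]:
  edge (1,3)–(9,1): clear
  edge (9,1)–(10,10): clear
  edge (10,10)–(1,3): clear
  midpoint (6,31/2) outside
  → clear
Obstacle 2 [(15,8) (20,0) (23,0) (23,10) (17,11)]:
  edge (15,8)–(20,0): clear
  edge (20,0)–(23,0): clear
  edge (23,0)–(23,10): clear
  edge (23,10)–(17,11): clear
  edge (17,11)–(15,8): clear
  midpoint (6,31/2) outside
  → clear
Obstacle 3 [(0,13) (11,14) (11,17) (10,22) (0,24)]:
  edge (0,13)–(11,14): crosses AB
  edge (11,14)–(11,17): clear
  edge (11,17)–(10,22): crosses AB
  edge (10,22)–(0,24): clear
  edge (0,24)–(0,13): clear
  → BLOCKED

BLOCKED by obstacle 3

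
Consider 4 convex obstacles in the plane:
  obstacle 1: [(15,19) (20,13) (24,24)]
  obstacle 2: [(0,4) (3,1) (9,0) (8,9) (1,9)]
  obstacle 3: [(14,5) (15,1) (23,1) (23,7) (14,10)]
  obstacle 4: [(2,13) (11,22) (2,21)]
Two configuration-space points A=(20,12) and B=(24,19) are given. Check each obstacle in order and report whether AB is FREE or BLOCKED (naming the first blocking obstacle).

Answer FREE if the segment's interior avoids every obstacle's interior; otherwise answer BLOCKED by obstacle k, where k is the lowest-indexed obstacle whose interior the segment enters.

FREE

Obstacle 1 [(15,19) (20,13) (24,24)]:
  edge (15,19)–(20,13): clear
  edge (20,13)–(24,24): clear
  edge (24,24)–(15,19): clear
  midpoint (22,31/2) outside
  → clear
Obstacle 2 [(0,4) (3,1) (9,0) (8,9) (1,9)]:
  edge (0,4)–(3,1): clear
  edge (3,1)–(9,0): clear
  edge (9,0)–(8,9): clear
  edge (8,9)–(1,9): clear
  edge (1,9)–(0,4): clear
  midpoint (22,31/2) outside
  → clear
Obstacle 3 [(14,5) (15,1) (23,1) (23,7) (14,10)]:
  edge (14,5)–(15,1): clear
  edge (15,1)–(23,1): clear
  edge (23,1)–(23,7): clear
  edge (23,7)–(14,10): clear
  edge (14,10)–(14,5): clear
  midpoint (22,31/2) outside
  → clear
Obstacle 4 [(2,13) (11,22) (2,21)]:
  edge (2,13)–(11,22): clear
  edge (11,22)–(2,21): clear
  edge (2,21)–(2,13): clear
  midpoint (22,31/2) outside
  → clear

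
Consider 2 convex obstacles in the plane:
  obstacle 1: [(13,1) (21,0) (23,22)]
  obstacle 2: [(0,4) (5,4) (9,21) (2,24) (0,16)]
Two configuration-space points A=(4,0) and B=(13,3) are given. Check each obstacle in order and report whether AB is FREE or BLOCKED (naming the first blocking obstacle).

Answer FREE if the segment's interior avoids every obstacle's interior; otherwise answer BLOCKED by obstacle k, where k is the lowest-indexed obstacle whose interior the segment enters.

Obstacle 1 [(13,1) (21,0) (23,22)]:
  edge (13,1)–(21,0): clear
  edge (21,0)–(23,22): clear
  edge (23,22)–(13,1): clear
  midpoint (17/2,3/2) outside
  → clear
Obstacle 2 [(0,4) (5,4) (9,21) (2,24) (0,16)]:
  edge (0,4)–(5,4): clear
  edge (5,4)–(9,21): clear
  edge (9,21)–(2,24): clear
  edge (2,24)–(0,16): clear
  edge (0,16)–(0,4): clear
  midpoint (17/2,3/2) outside
  → clear

FREE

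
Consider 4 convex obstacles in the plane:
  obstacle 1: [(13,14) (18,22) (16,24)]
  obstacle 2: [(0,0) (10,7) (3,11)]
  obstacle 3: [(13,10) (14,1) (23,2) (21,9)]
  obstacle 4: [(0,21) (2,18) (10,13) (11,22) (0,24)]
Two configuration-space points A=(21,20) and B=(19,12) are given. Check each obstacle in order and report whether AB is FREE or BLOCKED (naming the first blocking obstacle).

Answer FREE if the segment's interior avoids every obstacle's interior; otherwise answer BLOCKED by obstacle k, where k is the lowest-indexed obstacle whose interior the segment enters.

Obstacle 1 [(13,14) (18,22) (16,24)]:
  edge (13,14)–(18,22): clear
  edge (18,22)–(16,24): clear
  edge (16,24)–(13,14): clear
  midpoint (20,16) outside
  → clear
Obstacle 2 [(0,0) (10,7) (3,11)]:
  edge (0,0)–(10,7): clear
  edge (10,7)–(3,11): clear
  edge (3,11)–(0,0): clear
  midpoint (20,16) outside
  → clear
Obstacle 3 [(13,10) (14,1) (23,2) (21,9)]:
  edge (13,10)–(14,1): clear
  edge (14,1)–(23,2): clear
  edge (23,2)–(21,9): clear
  edge (21,9)–(13,10): clear
  midpoint (20,16) outside
  → clear
Obstacle 4 [(0,21) (2,18) (10,13) (11,22) (0,24)]:
  edge (0,21)–(2,18): clear
  edge (2,18)–(10,13): clear
  edge (10,13)–(11,22): clear
  edge (11,22)–(0,24): clear
  edge (0,24)–(0,21): clear
  midpoint (20,16) outside
  → clear

FREE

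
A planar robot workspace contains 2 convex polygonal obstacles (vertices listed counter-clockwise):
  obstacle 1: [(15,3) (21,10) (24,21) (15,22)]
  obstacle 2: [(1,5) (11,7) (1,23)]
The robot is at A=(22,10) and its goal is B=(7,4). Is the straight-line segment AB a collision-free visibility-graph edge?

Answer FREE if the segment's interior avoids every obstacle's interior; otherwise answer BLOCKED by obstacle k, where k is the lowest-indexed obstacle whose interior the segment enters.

Obstacle 1 [(15,3) (21,10) (24,21) (15,22)]:
  edge (15,3)–(21,10): crosses AB
  edge (21,10)–(24,21): clear
  edge (24,21)–(15,22): clear
  edge (15,22)–(15,3): crosses AB
  → BLOCKED
Obstacle 2 [(1,5) (11,7) (1,23)]:
  edge (1,5)–(11,7): clear
  edge (11,7)–(1,23): clear
  edge (1,23)–(1,5): clear
  midpoint (29/2,7) outside
  → clear

BLOCKED by obstacle 1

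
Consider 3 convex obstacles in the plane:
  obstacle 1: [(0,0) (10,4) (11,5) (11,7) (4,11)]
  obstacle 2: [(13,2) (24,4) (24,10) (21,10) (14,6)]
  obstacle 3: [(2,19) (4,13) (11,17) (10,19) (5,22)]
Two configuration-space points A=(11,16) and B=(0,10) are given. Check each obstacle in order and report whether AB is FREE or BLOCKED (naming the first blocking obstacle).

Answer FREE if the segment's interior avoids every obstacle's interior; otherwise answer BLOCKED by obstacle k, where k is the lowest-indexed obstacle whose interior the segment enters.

Obstacle 1 [(0,0) (10,4) (11,5) (11,7) (4,11)]:
  edge (0,0)–(10,4): clear
  edge (10,4)–(11,5): clear
  edge (11,5)–(11,7): clear
  edge (11,7)–(4,11): clear
  edge (4,11)–(0,0): clear
  midpoint (11/2,13) outside
  → clear
Obstacle 2 [(13,2) (24,4) (24,10) (21,10) (14,6)]:
  edge (13,2)–(24,4): clear
  edge (24,4)–(24,10): clear
  edge (24,10)–(21,10): clear
  edge (21,10)–(14,6): clear
  edge (14,6)–(13,2): clear
  midpoint (11/2,13) outside
  → clear
Obstacle 3 [(2,19) (4,13) (11,17) (10,19) (5,22)]:
  edge (2,19)–(4,13): clear
  edge (4,13)–(11,17): clear
  edge (11,17)–(10,19): clear
  edge (10,19)–(5,22): clear
  edge (5,22)–(2,19): clear
  midpoint (11/2,13) outside
  → clear

FREE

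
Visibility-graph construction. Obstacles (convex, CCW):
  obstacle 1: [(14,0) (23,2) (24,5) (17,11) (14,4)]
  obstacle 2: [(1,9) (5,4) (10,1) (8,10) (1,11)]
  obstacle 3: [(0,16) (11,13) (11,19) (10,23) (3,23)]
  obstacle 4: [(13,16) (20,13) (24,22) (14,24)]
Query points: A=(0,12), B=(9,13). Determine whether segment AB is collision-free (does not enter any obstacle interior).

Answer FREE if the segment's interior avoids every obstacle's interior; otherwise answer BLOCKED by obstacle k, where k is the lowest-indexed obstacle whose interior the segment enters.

Obstacle 1 [(14,0) (23,2) (24,5) (17,11) (14,4)]:
  edge (14,0)–(23,2): clear
  edge (23,2)–(24,5): clear
  edge (24,5)–(17,11): clear
  edge (17,11)–(14,4): clear
  edge (14,4)–(14,0): clear
  midpoint (9/2,25/2) outside
  → clear
Obstacle 2 [(1,9) (5,4) (10,1) (8,10) (1,11)]:
  edge (1,9)–(5,4): clear
  edge (5,4)–(10,1): clear
  edge (10,1)–(8,10): clear
  edge (8,10)–(1,11): clear
  edge (1,11)–(1,9): clear
  midpoint (9/2,25/2) outside
  → clear
Obstacle 3 [(0,16) (11,13) (11,19) (10,23) (3,23)]:
  edge (0,16)–(11,13): clear
  edge (11,13)–(11,19): clear
  edge (11,19)–(10,23): clear
  edge (10,23)–(3,23): clear
  edge (3,23)–(0,16): clear
  midpoint (9/2,25/2) outside
  → clear
Obstacle 4 [(13,16) (20,13) (24,22) (14,24)]:
  edge (13,16)–(20,13): clear
  edge (20,13)–(24,22): clear
  edge (24,22)–(14,24): clear
  edge (14,24)–(13,16): clear
  midpoint (9/2,25/2) outside
  → clear

FREE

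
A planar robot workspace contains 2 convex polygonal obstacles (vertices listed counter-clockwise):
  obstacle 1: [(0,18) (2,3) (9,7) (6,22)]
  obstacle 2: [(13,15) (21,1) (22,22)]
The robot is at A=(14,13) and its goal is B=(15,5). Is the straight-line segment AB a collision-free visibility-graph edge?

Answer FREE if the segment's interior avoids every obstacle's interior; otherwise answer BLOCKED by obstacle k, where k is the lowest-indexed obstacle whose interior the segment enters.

Obstacle 1 [(0,18) (2,3) (9,7) (6,22)]:
  edge (0,18)–(2,3): clear
  edge (2,3)–(9,7): clear
  edge (9,7)–(6,22): clear
  edge (6,22)–(0,18): clear
  midpoint (29/2,9) outside
  → clear
Obstacle 2 [(13,15) (21,1) (22,22)]:
  edge (13,15)–(21,1): clear
  edge (21,1)–(22,22): clear
  edge (22,22)–(13,15): clear
  midpoint (29/2,9) outside
  → clear

FREE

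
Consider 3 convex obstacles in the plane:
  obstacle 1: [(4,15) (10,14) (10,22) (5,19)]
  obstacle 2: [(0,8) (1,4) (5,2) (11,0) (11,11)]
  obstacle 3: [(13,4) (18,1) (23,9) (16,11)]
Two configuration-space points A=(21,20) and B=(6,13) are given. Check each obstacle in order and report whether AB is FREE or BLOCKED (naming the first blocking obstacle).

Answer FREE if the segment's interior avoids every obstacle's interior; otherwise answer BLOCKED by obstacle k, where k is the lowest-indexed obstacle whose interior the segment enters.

Obstacle 1 [(4,15) (10,14) (10,22) (5,19)]:
  edge (4,15)–(10,14): crosses AB
  edge (10,14)–(10,22): crosses AB
  edge (10,22)–(5,19): clear
  edge (5,19)–(4,15): clear
  → BLOCKED
Obstacle 2 [(0,8) (1,4) (5,2) (11,0) (11,11)]:
  edge (0,8)–(1,4): clear
  edge (1,4)–(5,2): clear
  edge (5,2)–(11,0): clear
  edge (11,0)–(11,11): clear
  edge (11,11)–(0,8): clear
  midpoint (27/2,33/2) outside
  → clear
Obstacle 3 [(13,4) (18,1) (23,9) (16,11)]:
  edge (13,4)–(18,1): clear
  edge (18,1)–(23,9): clear
  edge (23,9)–(16,11): clear
  edge (16,11)–(13,4): clear
  midpoint (27/2,33/2) outside
  → clear

BLOCKED by obstacle 1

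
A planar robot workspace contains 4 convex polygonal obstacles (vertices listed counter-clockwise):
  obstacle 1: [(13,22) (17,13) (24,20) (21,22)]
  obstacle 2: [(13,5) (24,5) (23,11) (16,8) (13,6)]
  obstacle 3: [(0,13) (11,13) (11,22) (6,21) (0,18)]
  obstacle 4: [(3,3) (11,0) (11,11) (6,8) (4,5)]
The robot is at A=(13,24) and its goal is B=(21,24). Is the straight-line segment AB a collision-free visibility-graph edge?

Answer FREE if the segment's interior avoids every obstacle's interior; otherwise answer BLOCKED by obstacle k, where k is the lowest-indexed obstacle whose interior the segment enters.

FREE

Obstacle 1 [(13,22) (17,13) (24,20) (21,22)]:
  edge (13,22)–(17,13): clear
  edge (17,13)–(24,20): clear
  edge (24,20)–(21,22): clear
  edge (21,22)–(13,22): clear
  midpoint (17,24) outside
  → clear
Obstacle 2 [(13,5) (24,5) (23,11) (16,8) (13,6)]:
  edge (13,5)–(24,5): clear
  edge (24,5)–(23,11): clear
  edge (23,11)–(16,8): clear
  edge (16,8)–(13,6): clear
  edge (13,6)–(13,5): clear
  midpoint (17,24) outside
  → clear
Obstacle 3 [(0,13) (11,13) (11,22) (6,21) (0,18)]:
  edge (0,13)–(11,13): clear
  edge (11,13)–(11,22): clear
  edge (11,22)–(6,21): clear
  edge (6,21)–(0,18): clear
  edge (0,18)–(0,13): clear
  midpoint (17,24) outside
  → clear
Obstacle 4 [(3,3) (11,0) (11,11) (6,8) (4,5)]:
  edge (3,3)–(11,0): clear
  edge (11,0)–(11,11): clear
  edge (11,11)–(6,8): clear
  edge (6,8)–(4,5): clear
  edge (4,5)–(3,3): clear
  midpoint (17,24) outside
  → clear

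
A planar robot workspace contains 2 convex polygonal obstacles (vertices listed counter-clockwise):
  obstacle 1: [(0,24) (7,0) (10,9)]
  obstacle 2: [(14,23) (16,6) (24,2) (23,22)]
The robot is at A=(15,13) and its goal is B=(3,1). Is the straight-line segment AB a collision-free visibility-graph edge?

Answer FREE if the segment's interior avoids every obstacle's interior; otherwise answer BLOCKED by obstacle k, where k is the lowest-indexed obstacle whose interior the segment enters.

BLOCKED by obstacle 1

Obstacle 1 [(0,24) (7,0) (10,9)]:
  edge (0,24)–(7,0): crosses AB
  edge (7,0)–(10,9): crosses AB
  edge (10,9)–(0,24): clear
  → BLOCKED
Obstacle 2 [(14,23) (16,6) (24,2) (23,22)]:
  edge (14,23)–(16,6): clear
  edge (16,6)–(24,2): clear
  edge (24,2)–(23,22): clear
  edge (23,22)–(14,23): clear
  midpoint (9,7) outside
  → clear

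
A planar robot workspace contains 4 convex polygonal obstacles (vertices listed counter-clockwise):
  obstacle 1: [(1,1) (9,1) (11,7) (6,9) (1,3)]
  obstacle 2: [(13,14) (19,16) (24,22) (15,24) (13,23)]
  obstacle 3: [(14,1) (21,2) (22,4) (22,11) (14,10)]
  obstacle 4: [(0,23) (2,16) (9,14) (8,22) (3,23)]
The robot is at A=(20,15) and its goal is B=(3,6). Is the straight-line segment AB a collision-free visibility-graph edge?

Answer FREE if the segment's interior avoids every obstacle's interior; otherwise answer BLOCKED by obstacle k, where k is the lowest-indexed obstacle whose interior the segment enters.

Obstacle 1 [(1,1) (9,1) (11,7) (6,9) (1,3)]:
  edge (1,1)–(9,1): clear
  edge (9,1)–(11,7): clear
  edge (11,7)–(6,9): crosses AB
  edge (6,9)–(1,3): crosses AB
  edge (1,3)–(1,1): clear
  → BLOCKED
Obstacle 2 [(13,14) (19,16) (24,22) (15,24) (13,23)]:
  edge (13,14)–(19,16): clear
  edge (19,16)–(24,22): clear
  edge (24,22)–(15,24): clear
  edge (15,24)–(13,23): clear
  edge (13,23)–(13,14): clear
  midpoint (23/2,21/2) outside
  → clear
Obstacle 3 [(14,1) (21,2) (22,4) (22,11) (14,10)]:
  edge (14,1)–(21,2): clear
  edge (21,2)–(22,4): clear
  edge (22,4)–(22,11): clear
  edge (22,11)–(14,10): clear
  edge (14,10)–(14,1): clear
  midpoint (23/2,21/2) outside
  → clear
Obstacle 4 [(0,23) (2,16) (9,14) (8,22) (3,23)]:
  edge (0,23)–(2,16): clear
  edge (2,16)–(9,14): clear
  edge (9,14)–(8,22): clear
  edge (8,22)–(3,23): clear
  edge (3,23)–(0,23): clear
  midpoint (23/2,21/2) outside
  → clear

BLOCKED by obstacle 1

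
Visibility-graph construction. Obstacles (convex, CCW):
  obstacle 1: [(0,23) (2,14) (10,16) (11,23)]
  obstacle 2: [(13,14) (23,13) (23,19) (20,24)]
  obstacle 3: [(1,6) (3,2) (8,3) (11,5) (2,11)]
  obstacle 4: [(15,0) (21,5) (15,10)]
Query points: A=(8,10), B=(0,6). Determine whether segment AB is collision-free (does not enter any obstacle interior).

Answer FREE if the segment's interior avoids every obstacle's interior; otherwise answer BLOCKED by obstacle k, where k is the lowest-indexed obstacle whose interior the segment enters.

Obstacle 1 [(0,23) (2,14) (10,16) (11,23)]:
  edge (0,23)–(2,14): clear
  edge (2,14)–(10,16): clear
  edge (10,16)–(11,23): clear
  edge (11,23)–(0,23): clear
  midpoint (4,8) outside
  → clear
Obstacle 2 [(13,14) (23,13) (23,19) (20,24)]:
  edge (13,14)–(23,13): clear
  edge (23,13)–(23,19): clear
  edge (23,19)–(20,24): clear
  edge (20,24)–(13,14): clear
  midpoint (4,8) outside
  → clear
Obstacle 3 [(1,6) (3,2) (8,3) (11,5) (2,11)]:
  edge (1,6)–(3,2): clear
  edge (3,2)–(8,3): clear
  edge (8,3)–(11,5): clear
  edge (11,5)–(2,11): crosses AB
  edge (2,11)–(1,6): crosses AB
  → BLOCKED
Obstacle 4 [(15,0) (21,5) (15,10)]:
  edge (15,0)–(21,5): clear
  edge (21,5)–(15,10): clear
  edge (15,10)–(15,0): clear
  midpoint (4,8) outside
  → clear

BLOCKED by obstacle 3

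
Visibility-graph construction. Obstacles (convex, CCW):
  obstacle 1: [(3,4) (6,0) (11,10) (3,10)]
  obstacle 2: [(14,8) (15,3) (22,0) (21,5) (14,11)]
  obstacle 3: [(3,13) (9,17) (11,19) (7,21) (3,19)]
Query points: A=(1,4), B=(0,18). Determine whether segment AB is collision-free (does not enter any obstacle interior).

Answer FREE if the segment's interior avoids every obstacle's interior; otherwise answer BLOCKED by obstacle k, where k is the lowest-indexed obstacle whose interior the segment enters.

Obstacle 1 [(3,4) (6,0) (11,10) (3,10)]:
  edge (3,4)–(6,0): clear
  edge (6,0)–(11,10): clear
  edge (11,10)–(3,10): clear
  edge (3,10)–(3,4): clear
  midpoint (1/2,11) outside
  → clear
Obstacle 2 [(14,8) (15,3) (22,0) (21,5) (14,11)]:
  edge (14,8)–(15,3): clear
  edge (15,3)–(22,0): clear
  edge (22,0)–(21,5): clear
  edge (21,5)–(14,11): clear
  edge (14,11)–(14,8): clear
  midpoint (1/2,11) outside
  → clear
Obstacle 3 [(3,13) (9,17) (11,19) (7,21) (3,19)]:
  edge (3,13)–(9,17): clear
  edge (9,17)–(11,19): clear
  edge (11,19)–(7,21): clear
  edge (7,21)–(3,19): clear
  edge (3,19)–(3,13): clear
  midpoint (1/2,11) outside
  → clear

FREE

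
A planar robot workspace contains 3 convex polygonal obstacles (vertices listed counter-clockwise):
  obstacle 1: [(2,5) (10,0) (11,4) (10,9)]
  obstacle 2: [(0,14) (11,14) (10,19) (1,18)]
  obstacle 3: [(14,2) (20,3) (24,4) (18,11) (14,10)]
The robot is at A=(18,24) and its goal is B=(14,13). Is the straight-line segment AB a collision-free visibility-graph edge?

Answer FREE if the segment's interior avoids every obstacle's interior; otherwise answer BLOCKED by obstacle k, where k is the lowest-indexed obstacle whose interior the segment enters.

Obstacle 1 [(2,5) (10,0) (11,4) (10,9)]:
  edge (2,5)–(10,0): clear
  edge (10,0)–(11,4): clear
  edge (11,4)–(10,9): clear
  edge (10,9)–(2,5): clear
  midpoint (16,37/2) outside
  → clear
Obstacle 2 [(0,14) (11,14) (10,19) (1,18)]:
  edge (0,14)–(11,14): clear
  edge (11,14)–(10,19): clear
  edge (10,19)–(1,18): clear
  edge (1,18)–(0,14): clear
  midpoint (16,37/2) outside
  → clear
Obstacle 3 [(14,2) (20,3) (24,4) (18,11) (14,10)]:
  edge (14,2)–(20,3): clear
  edge (20,3)–(24,4): clear
  edge (24,4)–(18,11): clear
  edge (18,11)–(14,10): clear
  edge (14,10)–(14,2): clear
  midpoint (16,37/2) outside
  → clear

FREE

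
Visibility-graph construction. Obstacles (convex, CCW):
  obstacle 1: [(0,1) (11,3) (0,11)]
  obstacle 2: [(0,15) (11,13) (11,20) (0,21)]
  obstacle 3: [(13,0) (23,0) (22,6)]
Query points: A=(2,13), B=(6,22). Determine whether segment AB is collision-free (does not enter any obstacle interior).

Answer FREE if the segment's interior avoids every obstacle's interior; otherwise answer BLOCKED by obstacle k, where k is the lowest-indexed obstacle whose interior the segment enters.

Obstacle 1 [(0,1) (11,3) (0,11)]:
  edge (0,1)–(11,3): clear
  edge (11,3)–(0,11): clear
  edge (0,11)–(0,1): clear
  midpoint (4,35/2) outside
  → clear
Obstacle 2 [(0,15) (11,13) (11,20) (0,21)]:
  edge (0,15)–(11,13): crosses AB
  edge (11,13)–(11,20): clear
  edge (11,20)–(0,21): crosses AB
  edge (0,21)–(0,15): clear
  → BLOCKED
Obstacle 3 [(13,0) (23,0) (22,6)]:
  edge (13,0)–(23,0): clear
  edge (23,0)–(22,6): clear
  edge (22,6)–(13,0): clear
  midpoint (4,35/2) outside
  → clear

BLOCKED by obstacle 2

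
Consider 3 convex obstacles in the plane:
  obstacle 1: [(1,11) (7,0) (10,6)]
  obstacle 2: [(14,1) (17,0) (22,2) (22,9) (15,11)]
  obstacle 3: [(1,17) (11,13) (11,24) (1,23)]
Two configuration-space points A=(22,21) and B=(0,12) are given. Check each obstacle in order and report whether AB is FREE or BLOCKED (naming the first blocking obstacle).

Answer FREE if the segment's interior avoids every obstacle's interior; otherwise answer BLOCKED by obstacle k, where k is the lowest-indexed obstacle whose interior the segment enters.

Obstacle 1 [(1,11) (7,0) (10,6)]:
  edge (1,11)–(7,0): clear
  edge (7,0)–(10,6): clear
  edge (10,6)–(1,11): clear
  midpoint (11,33/2) outside
  → clear
Obstacle 2 [(14,1) (17,0) (22,2) (22,9) (15,11)]:
  edge (14,1)–(17,0): clear
  edge (17,0)–(22,2): clear
  edge (22,2)–(22,9): clear
  edge (22,9)–(15,11): clear
  edge (15,11)–(14,1): clear
  midpoint (11,33/2) outside
  → clear
Obstacle 3 [(1,17) (11,13) (11,24) (1,23)]:
  edge (1,17)–(11,13): crosses AB
  edge (11,13)–(11,24): crosses AB
  edge (11,24)–(1,23): clear
  edge (1,23)–(1,17): clear
  → BLOCKED

BLOCKED by obstacle 3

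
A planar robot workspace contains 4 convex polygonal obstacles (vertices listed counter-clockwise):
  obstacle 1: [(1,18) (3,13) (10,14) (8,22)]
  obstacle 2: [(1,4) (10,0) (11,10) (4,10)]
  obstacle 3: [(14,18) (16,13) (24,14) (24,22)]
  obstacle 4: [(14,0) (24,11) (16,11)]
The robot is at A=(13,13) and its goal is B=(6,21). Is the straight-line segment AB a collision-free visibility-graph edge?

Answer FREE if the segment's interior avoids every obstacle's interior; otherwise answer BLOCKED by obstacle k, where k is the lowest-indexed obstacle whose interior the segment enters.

BLOCKED by obstacle 1

Obstacle 1 [(1,18) (3,13) (10,14) (8,22)]:
  edge (1,18)–(3,13): clear
  edge (3,13)–(10,14): clear
  edge (10,14)–(8,22): crosses AB
  edge (8,22)–(1,18): crosses AB
  → BLOCKED
Obstacle 2 [(1,4) (10,0) (11,10) (4,10)]:
  edge (1,4)–(10,0): clear
  edge (10,0)–(11,10): clear
  edge (11,10)–(4,10): clear
  edge (4,10)–(1,4): clear
  midpoint (19/2,17) outside
  → clear
Obstacle 3 [(14,18) (16,13) (24,14) (24,22)]:
  edge (14,18)–(16,13): clear
  edge (16,13)–(24,14): clear
  edge (24,14)–(24,22): clear
  edge (24,22)–(14,18): clear
  midpoint (19/2,17) outside
  → clear
Obstacle 4 [(14,0) (24,11) (16,11)]:
  edge (14,0)–(24,11): clear
  edge (24,11)–(16,11): clear
  edge (16,11)–(14,0): clear
  midpoint (19/2,17) outside
  → clear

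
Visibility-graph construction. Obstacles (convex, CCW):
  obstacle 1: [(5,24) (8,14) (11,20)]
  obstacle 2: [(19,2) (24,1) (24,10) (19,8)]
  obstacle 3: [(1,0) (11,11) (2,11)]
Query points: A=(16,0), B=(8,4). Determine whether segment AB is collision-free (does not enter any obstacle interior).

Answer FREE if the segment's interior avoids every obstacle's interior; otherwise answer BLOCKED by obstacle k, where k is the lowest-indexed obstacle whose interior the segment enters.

Obstacle 1 [(5,24) (8,14) (11,20)]:
  edge (5,24)–(8,14): clear
  edge (8,14)–(11,20): clear
  edge (11,20)–(5,24): clear
  midpoint (12,2) outside
  → clear
Obstacle 2 [(19,2) (24,1) (24,10) (19,8)]:
  edge (19,2)–(24,1): clear
  edge (24,1)–(24,10): clear
  edge (24,10)–(19,8): clear
  edge (19,8)–(19,2): clear
  midpoint (12,2) outside
  → clear
Obstacle 3 [(1,0) (11,11) (2,11)]:
  edge (1,0)–(11,11): clear
  edge (11,11)–(2,11): clear
  edge (2,11)–(1,0): clear
  midpoint (12,2) outside
  → clear

FREE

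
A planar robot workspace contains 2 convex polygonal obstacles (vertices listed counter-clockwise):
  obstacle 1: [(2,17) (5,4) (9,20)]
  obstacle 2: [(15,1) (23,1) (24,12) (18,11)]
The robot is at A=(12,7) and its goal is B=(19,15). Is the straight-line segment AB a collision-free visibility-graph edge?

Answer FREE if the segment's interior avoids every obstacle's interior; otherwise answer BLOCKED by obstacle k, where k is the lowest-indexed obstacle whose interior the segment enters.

Obstacle 1 [(2,17) (5,4) (9,20)]:
  edge (2,17)–(5,4): clear
  edge (5,4)–(9,20): clear
  edge (9,20)–(2,17): clear
  midpoint (31/2,11) outside
  → clear
Obstacle 2 [(15,1) (23,1) (24,12) (18,11)]:
  edge (15,1)–(23,1): clear
  edge (23,1)–(24,12): clear
  edge (24,12)–(18,11): clear
  edge (18,11)–(15,1): clear
  midpoint (31/2,11) outside
  → clear

FREE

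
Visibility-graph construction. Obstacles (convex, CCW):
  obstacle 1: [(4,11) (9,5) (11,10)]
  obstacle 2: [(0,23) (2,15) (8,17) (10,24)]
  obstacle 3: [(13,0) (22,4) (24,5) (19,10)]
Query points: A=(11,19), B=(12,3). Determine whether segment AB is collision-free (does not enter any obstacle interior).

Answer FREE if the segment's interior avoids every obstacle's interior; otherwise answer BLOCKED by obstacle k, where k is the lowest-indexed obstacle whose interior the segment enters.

Obstacle 1 [(4,11) (9,5) (11,10)]:
  edge (4,11)–(9,5): clear
  edge (9,5)–(11,10): clear
  edge (11,10)–(4,11): clear
  midpoint (23/2,11) outside
  → clear
Obstacle 2 [(0,23) (2,15) (8,17) (10,24)]:
  edge (0,23)–(2,15): clear
  edge (2,15)–(8,17): clear
  edge (8,17)–(10,24): clear
  edge (10,24)–(0,23): clear
  midpoint (23/2,11) outside
  → clear
Obstacle 3 [(13,0) (22,4) (24,5) (19,10)]:
  edge (13,0)–(22,4): clear
  edge (22,4)–(24,5): clear
  edge (24,5)–(19,10): clear
  edge (19,10)–(13,0): clear
  midpoint (23/2,11) outside
  → clear

FREE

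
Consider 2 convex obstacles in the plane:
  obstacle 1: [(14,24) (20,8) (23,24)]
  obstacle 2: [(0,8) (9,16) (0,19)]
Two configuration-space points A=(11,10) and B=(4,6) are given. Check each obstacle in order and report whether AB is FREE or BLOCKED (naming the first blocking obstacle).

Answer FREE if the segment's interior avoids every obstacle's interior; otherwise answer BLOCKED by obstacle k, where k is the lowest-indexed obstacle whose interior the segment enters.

FREE

Obstacle 1 [(14,24) (20,8) (23,24)]:
  edge (14,24)–(20,8): clear
  edge (20,8)–(23,24): clear
  edge (23,24)–(14,24): clear
  midpoint (15/2,8) outside
  → clear
Obstacle 2 [(0,8) (9,16) (0,19)]:
  edge (0,8)–(9,16): clear
  edge (9,16)–(0,19): clear
  edge (0,19)–(0,8): clear
  midpoint (15/2,8) outside
  → clear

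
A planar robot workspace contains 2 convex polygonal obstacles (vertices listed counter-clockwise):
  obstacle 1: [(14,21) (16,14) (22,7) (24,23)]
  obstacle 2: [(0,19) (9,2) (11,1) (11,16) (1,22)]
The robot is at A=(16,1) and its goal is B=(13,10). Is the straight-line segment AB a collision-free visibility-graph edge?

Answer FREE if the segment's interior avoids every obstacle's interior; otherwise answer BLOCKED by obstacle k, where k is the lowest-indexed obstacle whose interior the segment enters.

Obstacle 1 [(14,21) (16,14) (22,7) (24,23)]:
  edge (14,21)–(16,14): clear
  edge (16,14)–(22,7): clear
  edge (22,7)–(24,23): clear
  edge (24,23)–(14,21): clear
  midpoint (29/2,11/2) outside
  → clear
Obstacle 2 [(0,19) (9,2) (11,1) (11,16) (1,22)]:
  edge (0,19)–(9,2): clear
  edge (9,2)–(11,1): clear
  edge (11,1)–(11,16): clear
  edge (11,16)–(1,22): clear
  edge (1,22)–(0,19): clear
  midpoint (29/2,11/2) outside
  → clear

FREE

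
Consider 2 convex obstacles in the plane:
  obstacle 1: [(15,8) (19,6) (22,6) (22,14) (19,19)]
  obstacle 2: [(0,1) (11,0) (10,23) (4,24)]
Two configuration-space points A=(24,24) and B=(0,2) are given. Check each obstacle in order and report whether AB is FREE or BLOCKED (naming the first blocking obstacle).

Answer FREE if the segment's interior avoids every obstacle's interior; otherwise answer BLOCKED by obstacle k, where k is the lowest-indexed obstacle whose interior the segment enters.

BLOCKED by obstacle 2

Obstacle 1 [(15,8) (19,6) (22,6) (22,14) (19,19)]:
  edge (15,8)–(19,6): clear
  edge (19,6)–(22,6): clear
  edge (22,6)–(22,14): clear
  edge (22,14)–(19,19): clear
  edge (19,19)–(15,8): clear
  midpoint (12,13) outside
  → clear
Obstacle 2 [(0,1) (11,0) (10,23) (4,24)]:
  edge (0,1)–(11,0): clear
  edge (11,0)–(10,23): crosses AB
  edge (10,23)–(4,24): clear
  edge (4,24)–(0,1): crosses AB
  → BLOCKED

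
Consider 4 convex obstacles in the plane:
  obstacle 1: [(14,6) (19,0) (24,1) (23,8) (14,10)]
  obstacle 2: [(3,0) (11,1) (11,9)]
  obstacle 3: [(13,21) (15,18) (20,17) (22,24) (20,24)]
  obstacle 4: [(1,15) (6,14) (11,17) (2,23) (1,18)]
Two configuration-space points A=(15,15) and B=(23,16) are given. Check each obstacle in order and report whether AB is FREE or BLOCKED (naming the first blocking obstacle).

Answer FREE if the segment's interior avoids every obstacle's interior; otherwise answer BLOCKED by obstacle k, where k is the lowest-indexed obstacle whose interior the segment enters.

FREE

Obstacle 1 [(14,6) (19,0) (24,1) (23,8) (14,10)]:
  edge (14,6)–(19,0): clear
  edge (19,0)–(24,1): clear
  edge (24,1)–(23,8): clear
  edge (23,8)–(14,10): clear
  edge (14,10)–(14,6): clear
  midpoint (19,31/2) outside
  → clear
Obstacle 2 [(3,0) (11,1) (11,9)]:
  edge (3,0)–(11,1): clear
  edge (11,1)–(11,9): clear
  edge (11,9)–(3,0): clear
  midpoint (19,31/2) outside
  → clear
Obstacle 3 [(13,21) (15,18) (20,17) (22,24) (20,24)]:
  edge (13,21)–(15,18): clear
  edge (15,18)–(20,17): clear
  edge (20,17)–(22,24): clear
  edge (22,24)–(20,24): clear
  edge (20,24)–(13,21): clear
  midpoint (19,31/2) outside
  → clear
Obstacle 4 [(1,15) (6,14) (11,17) (2,23) (1,18)]:
  edge (1,15)–(6,14): clear
  edge (6,14)–(11,17): clear
  edge (11,17)–(2,23): clear
  edge (2,23)–(1,18): clear
  edge (1,18)–(1,15): clear
  midpoint (19,31/2) outside
  → clear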